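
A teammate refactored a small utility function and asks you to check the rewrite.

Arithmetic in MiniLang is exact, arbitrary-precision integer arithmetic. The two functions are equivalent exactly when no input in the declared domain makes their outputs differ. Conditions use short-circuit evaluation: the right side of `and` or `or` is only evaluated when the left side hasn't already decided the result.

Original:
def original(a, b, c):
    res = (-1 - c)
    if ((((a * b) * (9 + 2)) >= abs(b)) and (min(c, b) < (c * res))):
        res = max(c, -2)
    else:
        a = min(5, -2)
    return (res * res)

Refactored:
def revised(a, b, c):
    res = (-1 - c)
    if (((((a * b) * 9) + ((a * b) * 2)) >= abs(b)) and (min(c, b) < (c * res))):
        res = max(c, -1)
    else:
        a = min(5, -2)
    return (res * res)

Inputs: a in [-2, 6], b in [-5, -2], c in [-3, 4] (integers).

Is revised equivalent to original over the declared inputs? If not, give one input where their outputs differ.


Take a=-2, b=-5, c=-2.
original: res = 1; ((((a * b) * (9 + 2)) >= abs(b)) and (min(c, b) < (c * res))) -> true; res = -2; return 4
revised: res = 1; (((((a * b) * 9) + ((a * b) * 2)) >= abs(b)) and (min(c, b) < (c * res))) -> true; res = -1; return 1
4 against 1: the behavior changed.
verdict: not equivalent; witness: a=-2, b=-5, c=-2


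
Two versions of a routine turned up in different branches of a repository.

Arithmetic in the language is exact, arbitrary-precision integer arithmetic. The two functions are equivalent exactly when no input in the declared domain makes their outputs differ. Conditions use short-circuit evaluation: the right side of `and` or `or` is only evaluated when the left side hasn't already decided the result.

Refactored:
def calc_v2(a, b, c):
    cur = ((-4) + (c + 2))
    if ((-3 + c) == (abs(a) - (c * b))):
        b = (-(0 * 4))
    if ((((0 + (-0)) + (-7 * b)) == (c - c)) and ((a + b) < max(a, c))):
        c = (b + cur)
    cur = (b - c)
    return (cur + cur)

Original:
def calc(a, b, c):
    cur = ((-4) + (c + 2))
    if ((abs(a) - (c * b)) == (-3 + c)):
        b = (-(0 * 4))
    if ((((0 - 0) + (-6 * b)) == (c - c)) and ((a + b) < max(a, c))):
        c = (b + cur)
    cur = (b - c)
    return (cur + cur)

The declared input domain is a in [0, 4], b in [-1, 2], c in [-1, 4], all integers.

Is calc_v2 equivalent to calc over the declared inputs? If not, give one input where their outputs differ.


The suspicious edit (`-6` became `-7`) never changes the result for any input inside the declared domain; all 120 inputs agree.
verdict: equivalent


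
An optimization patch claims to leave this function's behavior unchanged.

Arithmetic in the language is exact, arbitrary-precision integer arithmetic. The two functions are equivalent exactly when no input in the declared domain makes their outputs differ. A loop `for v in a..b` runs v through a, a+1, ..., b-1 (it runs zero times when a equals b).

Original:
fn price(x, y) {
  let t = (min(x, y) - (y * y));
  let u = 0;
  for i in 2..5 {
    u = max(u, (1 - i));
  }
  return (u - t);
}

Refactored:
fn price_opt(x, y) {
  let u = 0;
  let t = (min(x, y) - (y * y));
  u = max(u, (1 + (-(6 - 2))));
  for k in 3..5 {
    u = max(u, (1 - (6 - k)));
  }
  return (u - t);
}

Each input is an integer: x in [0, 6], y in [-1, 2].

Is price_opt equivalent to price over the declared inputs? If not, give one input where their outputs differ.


This is a faithful refactor — constant usage differs, loop structure differs, arithmetic usage differs, statement counts differ, min/max/abs usage differs, local variable names differ, but the computed results match everywhere.
As a probe, take x=6, y=1: price runs t := 0 | u := 0 | iter i=2: | u := 0 | iter i=3: | u := 0 | iter i=4: | u := 0 | result 0; price_opt runs u := 0 | t := 0 | u := 0 | iter k=3: | u := 0 | iter k=4: | u := 0 | result 0; both end at 0.
Sweeping the whole domain (28 inputs) finds no disagreement.
verdict: equivalent


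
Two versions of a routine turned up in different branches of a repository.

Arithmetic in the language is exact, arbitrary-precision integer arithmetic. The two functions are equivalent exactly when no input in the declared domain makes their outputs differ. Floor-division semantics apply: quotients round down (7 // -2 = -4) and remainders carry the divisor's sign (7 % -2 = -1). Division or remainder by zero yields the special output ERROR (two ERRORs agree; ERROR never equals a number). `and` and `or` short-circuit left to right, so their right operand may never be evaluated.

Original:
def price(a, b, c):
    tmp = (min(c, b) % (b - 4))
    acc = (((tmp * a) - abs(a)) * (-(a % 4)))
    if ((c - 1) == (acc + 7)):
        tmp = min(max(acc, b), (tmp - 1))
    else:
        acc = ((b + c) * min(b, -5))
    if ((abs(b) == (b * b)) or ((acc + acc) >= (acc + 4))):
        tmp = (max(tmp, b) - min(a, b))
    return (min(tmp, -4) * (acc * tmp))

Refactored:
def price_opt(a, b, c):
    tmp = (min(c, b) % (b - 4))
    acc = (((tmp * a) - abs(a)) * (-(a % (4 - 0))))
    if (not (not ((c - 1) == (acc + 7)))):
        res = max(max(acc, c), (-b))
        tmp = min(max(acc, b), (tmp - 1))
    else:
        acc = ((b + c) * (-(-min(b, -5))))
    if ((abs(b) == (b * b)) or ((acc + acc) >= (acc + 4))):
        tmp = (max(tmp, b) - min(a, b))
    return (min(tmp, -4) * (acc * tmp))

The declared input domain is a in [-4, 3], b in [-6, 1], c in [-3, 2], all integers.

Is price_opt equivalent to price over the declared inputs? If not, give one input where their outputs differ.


The two versions differ — the changes include min/max/abs usage differs, boolean connective usage differs, constant usage differs, local variable names differ, arithmetic usage differs, statement counts differ.
One worked example (a=3, b=-4, c=0) — price: tmp=-4, then acc=45, then ((c - 1) == (acc + 7)) is false, then acc=20, then ((abs(b) == (b * b)) or ((acc + acc) >= (acc + 4))) is true, then tmp=0, then returns 0; price_opt: tmp=-4, then acc=45, then (not (not ((c - 1) == (acc + 7)))) is false, then acc=20, then ((abs(b) == (b * b)) or ((acc + acc) >= (acc + 4))) is true, then tmp=0, then returns 0; agreement on 0.
Every one of the 384 inputs gives matching results.
verdict: equivalent


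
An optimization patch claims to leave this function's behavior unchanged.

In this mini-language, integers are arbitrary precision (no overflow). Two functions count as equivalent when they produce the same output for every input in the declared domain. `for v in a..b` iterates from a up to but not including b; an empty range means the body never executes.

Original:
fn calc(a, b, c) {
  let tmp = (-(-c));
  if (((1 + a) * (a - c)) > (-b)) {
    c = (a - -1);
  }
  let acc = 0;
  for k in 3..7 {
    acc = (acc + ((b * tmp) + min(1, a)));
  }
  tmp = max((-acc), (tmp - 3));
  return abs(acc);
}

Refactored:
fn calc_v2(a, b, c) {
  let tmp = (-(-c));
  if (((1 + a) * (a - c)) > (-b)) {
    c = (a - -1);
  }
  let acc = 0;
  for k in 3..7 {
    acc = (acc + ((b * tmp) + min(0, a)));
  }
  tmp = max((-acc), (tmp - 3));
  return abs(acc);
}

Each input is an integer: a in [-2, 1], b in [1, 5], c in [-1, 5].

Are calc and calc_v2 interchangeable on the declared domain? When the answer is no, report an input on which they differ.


Evaluate both at a=1, b=1, c=-1.
calc: tmp = -1; (((1 + a) * (a - c)) > (-b)) -> true; c = 2; acc = 0; [k=3]; acc = 0; [k=4]; acc = 0; [k=5]; acc = 0; [k=6]; acc = 0; tmp = 0; return 0
calc_v2: tmp = -1; (((1 + a) * (a - c)) > (-b)) -> true; c = 2; acc = 0; [k=3]; acc = -1; [k=4]; acc = -2; [k=5]; acc = -3; [k=6]; acc = -4; tmp = 4; return 4
0 and 4 differ, so these are not the same function on this domain.
verdict: not equivalent; witness: a=1, b=1, c=-1


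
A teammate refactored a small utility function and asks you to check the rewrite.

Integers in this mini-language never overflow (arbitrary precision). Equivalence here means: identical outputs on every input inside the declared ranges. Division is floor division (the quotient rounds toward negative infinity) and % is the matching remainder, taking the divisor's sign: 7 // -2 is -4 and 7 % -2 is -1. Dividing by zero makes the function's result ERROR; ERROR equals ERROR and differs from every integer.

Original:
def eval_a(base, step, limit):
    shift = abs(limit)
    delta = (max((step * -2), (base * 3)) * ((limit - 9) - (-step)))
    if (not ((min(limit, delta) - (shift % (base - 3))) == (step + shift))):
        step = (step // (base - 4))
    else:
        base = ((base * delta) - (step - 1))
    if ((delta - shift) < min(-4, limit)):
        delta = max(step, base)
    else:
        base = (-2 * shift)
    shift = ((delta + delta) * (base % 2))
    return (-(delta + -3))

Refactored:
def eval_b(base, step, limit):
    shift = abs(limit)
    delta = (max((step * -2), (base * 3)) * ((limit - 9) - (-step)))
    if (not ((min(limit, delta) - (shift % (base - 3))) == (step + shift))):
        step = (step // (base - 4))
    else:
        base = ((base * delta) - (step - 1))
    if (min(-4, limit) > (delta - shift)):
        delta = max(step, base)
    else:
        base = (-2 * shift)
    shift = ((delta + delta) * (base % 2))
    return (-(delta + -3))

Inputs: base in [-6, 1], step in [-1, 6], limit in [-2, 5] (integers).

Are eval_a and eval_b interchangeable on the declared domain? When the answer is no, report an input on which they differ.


Behavior is preserved: although comparison usage differs, the outputs never diverge.
One worked example (base=0, step=4, limit=2) — eval_a: shift=2, then delta=0, then (not ((min(limit, delta) - (shift % (base - 3))) == (step + shift))) is true, then step=-1, then ((delta - shift) < min(-4, limit)) is false, then base=-4, then shift=0, then returns 3; eval_b: shift=2, then delta=0, then (not ((min(limit, delta) - (shift % (base - 3))) == (step + shift))) is true, then step=-1, then (min(-4, limit) > (delta - shift)) is false, then base=-4, then shift=0, then returns 3; agreement on 3.
Sweeping the whole domain (512 inputs) finds no disagreement.
verdict: equivalent


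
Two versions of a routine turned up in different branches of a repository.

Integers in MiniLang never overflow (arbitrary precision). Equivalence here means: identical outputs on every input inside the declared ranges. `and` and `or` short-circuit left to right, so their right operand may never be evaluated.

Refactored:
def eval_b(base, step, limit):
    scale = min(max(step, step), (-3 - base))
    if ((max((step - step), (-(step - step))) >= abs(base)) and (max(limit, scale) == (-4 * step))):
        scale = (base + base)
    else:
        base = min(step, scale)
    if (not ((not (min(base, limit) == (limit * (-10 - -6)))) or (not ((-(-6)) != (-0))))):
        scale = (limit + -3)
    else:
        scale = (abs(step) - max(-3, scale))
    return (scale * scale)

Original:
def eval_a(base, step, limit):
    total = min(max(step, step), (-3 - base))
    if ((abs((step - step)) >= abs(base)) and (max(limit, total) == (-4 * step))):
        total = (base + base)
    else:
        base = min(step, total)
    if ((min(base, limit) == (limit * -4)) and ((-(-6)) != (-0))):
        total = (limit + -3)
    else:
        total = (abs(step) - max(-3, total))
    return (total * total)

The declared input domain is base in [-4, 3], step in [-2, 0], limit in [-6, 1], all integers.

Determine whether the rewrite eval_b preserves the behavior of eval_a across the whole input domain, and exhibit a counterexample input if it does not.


Differences: constant usage differs, plus arithmetic usage differs, plus boolean connective usage differs, plus local variable names differ, plus min/max/abs usage differs — yet all 192 inputs agree.
verdict: equivalent


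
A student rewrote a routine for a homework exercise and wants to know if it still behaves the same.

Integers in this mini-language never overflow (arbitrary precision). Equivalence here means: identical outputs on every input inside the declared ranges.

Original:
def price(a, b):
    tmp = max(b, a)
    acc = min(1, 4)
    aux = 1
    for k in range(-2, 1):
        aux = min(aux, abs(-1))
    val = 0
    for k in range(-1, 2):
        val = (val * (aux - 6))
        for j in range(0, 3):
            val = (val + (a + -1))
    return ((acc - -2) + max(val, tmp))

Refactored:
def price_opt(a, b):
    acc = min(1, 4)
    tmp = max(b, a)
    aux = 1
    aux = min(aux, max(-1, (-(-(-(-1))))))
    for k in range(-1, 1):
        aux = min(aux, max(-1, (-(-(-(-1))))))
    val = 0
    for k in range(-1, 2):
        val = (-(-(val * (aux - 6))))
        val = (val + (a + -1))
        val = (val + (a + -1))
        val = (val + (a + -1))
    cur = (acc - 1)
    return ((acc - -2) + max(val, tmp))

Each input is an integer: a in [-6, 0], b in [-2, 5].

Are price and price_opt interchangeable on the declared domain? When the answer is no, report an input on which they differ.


This is a faithful refactor — min/max/abs usage differs; also constant usage differs; also arithmetic usage differs; also statement counts differ; also loop structure differs; also local variable names differ, but the computed results match everywhere.
Tracing a=-1, b=3: price: tmp = 3; acc = 1; aux = 1; [k=-2]; aux = 1; [k=-1]; aux = 1; [k=0]; aux = 1; val = 0; [k=-1]; val = 0; [j=0]; val = -2; [j=1]; val = -4; [j=2]; val = -6; [k=0]; val = 30; [j=0]; val = 28; [j=1]; val = 26; [j=2]; val = 24; [k=1]; val = -120; [j=0]; val = -122; [j=1]; val = -124; [j=2]; val = -126; return 6 | price_opt: acc = 1; tmp = 3; aux = 1; aux = 1; [k=-1]; aux = 1; [k=0]; aux = 1; val = 0; [k=-1]; val = 0; val = -2; val = -4; val = -6; [k=0]; val = 30; val = 28; val = 26; val = 24; [k=1]; val = -120; val = -122; val = -124; val = -126; cur = 0; return 6 — matching result 6.
Every one of the 56 inputs gives matching results.
verdict: equivalent


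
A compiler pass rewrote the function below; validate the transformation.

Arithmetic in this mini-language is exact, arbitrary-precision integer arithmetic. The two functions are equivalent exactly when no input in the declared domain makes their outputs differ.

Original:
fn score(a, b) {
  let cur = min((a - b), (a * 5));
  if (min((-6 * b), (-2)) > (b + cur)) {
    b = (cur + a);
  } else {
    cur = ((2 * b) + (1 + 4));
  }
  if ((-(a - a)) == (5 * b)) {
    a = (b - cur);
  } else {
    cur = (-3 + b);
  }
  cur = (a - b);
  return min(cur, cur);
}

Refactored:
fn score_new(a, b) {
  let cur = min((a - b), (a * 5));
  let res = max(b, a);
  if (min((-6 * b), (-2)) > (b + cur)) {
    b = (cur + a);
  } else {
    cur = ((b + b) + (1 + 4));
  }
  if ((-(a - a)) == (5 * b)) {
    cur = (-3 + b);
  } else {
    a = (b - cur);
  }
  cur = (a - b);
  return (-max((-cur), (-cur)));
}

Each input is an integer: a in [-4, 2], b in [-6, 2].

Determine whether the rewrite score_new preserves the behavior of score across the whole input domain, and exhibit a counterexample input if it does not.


There is a counterexample at a=-2, b=2: -4 on one side, -9 on the other.
score: cur := -10 | (min((-6 * b), (-2)) > (b + cur)): false | cur := 9 | ((-(a - a)) == (5 * b)): false | cur := -1 | cur := -4 | result -4
score_new: cur := -10 | res := 2 | (min((-6 * b), (-2)) > (b + cur)): false | cur := 9 | ((-(a - a)) == (5 * b)): false | a := -7 | cur := -9 | result -9
verdict: not equivalent; witness: a=-2, b=2


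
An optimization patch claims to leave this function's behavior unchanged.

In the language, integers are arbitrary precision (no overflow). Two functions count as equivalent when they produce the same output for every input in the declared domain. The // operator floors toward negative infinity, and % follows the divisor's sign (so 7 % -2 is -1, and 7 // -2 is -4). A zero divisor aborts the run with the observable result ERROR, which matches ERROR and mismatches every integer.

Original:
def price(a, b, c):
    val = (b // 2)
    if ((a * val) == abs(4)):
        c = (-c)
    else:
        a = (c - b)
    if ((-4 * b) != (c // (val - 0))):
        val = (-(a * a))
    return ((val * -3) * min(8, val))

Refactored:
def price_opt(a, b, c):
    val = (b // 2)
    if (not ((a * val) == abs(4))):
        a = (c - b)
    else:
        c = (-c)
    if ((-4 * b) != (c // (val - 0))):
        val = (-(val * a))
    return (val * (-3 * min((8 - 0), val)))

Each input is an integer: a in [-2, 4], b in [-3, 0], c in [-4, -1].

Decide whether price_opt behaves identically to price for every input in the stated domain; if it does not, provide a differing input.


The rewrite breaks on a=-2, b=-2, c=-4, where the results are -48 and -12.
price: val := -1 | ((a * val) == abs(4)): false | a := -2 | ((-4 * b) != (c // (val - 0))): true | val := -4 | result -48
price_opt: val := -1 | (not ((a * val) == abs(4))): true | a := -2 | ((-4 * b) != (c // (val - 0))): true | val := -2 | result -12
verdict: not equivalent; witness: a=-2, b=-2, c=-4


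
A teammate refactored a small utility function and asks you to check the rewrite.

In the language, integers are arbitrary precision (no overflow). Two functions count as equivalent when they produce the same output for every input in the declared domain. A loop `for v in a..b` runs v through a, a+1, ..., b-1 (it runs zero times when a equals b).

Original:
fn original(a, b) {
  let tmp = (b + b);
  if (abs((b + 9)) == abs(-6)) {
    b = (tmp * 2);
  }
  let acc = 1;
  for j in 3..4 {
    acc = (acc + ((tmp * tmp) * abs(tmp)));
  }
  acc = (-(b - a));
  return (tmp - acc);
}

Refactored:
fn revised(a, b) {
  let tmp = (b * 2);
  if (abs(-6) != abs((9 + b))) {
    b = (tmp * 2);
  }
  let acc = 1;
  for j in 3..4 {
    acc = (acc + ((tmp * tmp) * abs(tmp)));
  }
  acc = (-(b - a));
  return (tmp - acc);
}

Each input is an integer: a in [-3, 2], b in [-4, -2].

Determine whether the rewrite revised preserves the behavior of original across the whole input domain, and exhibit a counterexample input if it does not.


There is a counterexample at a=-3, b=-4: -9 on one side, -21 on the other.
original: tmp becomes -8; next (abs((b + 9)) == abs(-6)) evaluates to false; next acc becomes 1; next at j=3:; next acc becomes 513; next acc becomes 1; next final value -9
revised: tmp becomes -8; next (abs(-6) != abs((9 + b))) evaluates to true; next b becomes -16; next acc becomes 1; next at j=3:; next acc becomes 513; next acc becomes 13; next final value -21
verdict: not equivalent; witness: a=-3, b=-4


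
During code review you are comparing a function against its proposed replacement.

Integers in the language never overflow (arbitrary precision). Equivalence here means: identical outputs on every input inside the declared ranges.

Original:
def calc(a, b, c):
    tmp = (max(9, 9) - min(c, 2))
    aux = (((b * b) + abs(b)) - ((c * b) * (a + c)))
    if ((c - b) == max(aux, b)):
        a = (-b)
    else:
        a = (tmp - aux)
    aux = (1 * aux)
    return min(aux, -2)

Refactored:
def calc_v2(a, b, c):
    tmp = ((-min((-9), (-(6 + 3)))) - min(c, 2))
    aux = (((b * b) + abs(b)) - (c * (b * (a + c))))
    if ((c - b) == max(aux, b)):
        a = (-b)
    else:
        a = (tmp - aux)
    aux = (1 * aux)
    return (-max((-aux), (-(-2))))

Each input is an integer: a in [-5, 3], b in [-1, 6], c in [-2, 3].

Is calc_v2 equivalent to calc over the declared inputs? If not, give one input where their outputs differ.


Comparing the listings, the differences include: arithmetic usage differs, constant usage differs.
Tracing a=-3, b=4, c=0: calc: tmp=9, then aux=20, then ((c - b) == max(aux, b)) is false, then a=-11, then aux=20, then returns -2 | calc_v2: tmp=9, then aux=20, then ((c - b) == max(aux, b)) is false, then a=-11, then aux=20, then returns -2 — matching result -2.
Checked all 432 inputs in the declared domain: the outputs agree on every one.
verdict: equivalent


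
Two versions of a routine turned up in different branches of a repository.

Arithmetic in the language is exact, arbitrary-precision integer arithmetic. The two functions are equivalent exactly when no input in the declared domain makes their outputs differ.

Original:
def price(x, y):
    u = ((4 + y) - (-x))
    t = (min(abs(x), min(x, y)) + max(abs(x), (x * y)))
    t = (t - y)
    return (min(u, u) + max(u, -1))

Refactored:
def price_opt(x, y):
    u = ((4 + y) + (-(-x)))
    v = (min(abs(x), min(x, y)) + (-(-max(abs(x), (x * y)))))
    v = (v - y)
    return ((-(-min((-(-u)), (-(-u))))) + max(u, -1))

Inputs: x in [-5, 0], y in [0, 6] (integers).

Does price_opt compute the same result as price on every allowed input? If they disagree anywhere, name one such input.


Comparing the listings, the differences include: arithmetic usage differs, local variable names differ.
One worked example (x=-5, y=1) — price: u = 0; t = 0; t = -1; return 0; price_opt: u = 0; v = 0; v = -1; return 0; agreement on 0.
Checked all 42 inputs in the declared domain: the outputs agree on every one.
verdict: equivalent


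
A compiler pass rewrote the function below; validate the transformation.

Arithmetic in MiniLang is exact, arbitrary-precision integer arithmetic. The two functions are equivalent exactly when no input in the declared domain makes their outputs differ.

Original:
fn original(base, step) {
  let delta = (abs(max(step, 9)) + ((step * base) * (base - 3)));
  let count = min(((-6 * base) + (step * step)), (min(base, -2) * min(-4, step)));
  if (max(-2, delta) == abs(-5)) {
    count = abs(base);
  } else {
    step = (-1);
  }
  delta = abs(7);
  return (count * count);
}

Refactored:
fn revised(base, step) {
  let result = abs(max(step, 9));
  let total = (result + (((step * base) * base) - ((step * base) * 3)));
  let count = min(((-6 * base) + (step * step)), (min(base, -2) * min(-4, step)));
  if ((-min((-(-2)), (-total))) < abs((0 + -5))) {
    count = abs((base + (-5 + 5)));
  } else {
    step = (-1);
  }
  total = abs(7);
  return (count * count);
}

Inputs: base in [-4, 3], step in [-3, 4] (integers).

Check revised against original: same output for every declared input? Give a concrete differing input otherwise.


The rewrite breaks on base=-4, step=-3, where the results are 256 and 16.
original: delta=-75, then count=16, then (max(-2, delta) == abs(-5)) is false, then step=-1, then delta=7, then returns 256
revised: result=9, then total=-75, then count=16, then ((-min((-(-2)), (-total))) < abs((0 + -5))) is true, then count=4, then total=7, then returns 16
verdict: not equivalent; witness: base=-4, step=-3


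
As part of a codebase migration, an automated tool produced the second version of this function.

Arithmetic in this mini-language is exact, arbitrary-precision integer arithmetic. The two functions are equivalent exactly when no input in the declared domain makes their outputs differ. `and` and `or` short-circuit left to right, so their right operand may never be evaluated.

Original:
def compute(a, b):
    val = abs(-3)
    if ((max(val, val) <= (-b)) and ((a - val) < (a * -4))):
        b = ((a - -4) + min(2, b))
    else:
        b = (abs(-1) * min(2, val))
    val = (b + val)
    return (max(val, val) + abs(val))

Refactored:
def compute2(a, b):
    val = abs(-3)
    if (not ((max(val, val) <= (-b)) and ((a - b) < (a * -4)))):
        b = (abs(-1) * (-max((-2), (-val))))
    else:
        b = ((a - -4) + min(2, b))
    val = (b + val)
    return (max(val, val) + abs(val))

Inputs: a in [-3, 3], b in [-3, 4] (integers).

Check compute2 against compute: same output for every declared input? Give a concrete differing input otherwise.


Evaluate both at a=0, b=-3.
compute: val := 3 | ((max(val, val) <= (-b)) and ((a - val) < (a * -4))): true | b := 1 | val := 4 | result 8
compute2: val := 3 | (not ((max(val, val) <= (-b)) and ((a - b) < (a * -4)))): true | b := 2 | val := 5 | result 10
8 vs 10 — the two versions disagree here.
verdict: not equivalent; witness: a=0, b=-3


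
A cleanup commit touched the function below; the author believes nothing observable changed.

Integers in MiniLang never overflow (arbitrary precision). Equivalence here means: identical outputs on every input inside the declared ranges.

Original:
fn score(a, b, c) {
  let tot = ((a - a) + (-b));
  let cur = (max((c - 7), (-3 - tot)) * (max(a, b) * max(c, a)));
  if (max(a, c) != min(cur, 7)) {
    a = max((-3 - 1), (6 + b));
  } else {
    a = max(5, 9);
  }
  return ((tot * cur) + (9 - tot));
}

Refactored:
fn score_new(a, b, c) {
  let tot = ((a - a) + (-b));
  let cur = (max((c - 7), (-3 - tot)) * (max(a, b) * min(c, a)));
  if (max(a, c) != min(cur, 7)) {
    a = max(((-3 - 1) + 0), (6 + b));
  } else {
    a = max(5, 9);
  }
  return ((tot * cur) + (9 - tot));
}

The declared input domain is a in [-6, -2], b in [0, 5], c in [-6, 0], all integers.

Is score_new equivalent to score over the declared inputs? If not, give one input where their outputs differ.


There is a counterexample at a=-6, b=1, c=-5: 0 on one side, -2 on the other.
score: tot := -1 | cur := 10 | (max(a, c) != min(cur, 7)): true | a := 7 | result 0
score_new: tot := -1 | cur := 12 | (max(a, c) != min(cur, 7)): true | a := 7 | result -2
verdict: not equivalent; witness: a=-6, b=1, c=-5


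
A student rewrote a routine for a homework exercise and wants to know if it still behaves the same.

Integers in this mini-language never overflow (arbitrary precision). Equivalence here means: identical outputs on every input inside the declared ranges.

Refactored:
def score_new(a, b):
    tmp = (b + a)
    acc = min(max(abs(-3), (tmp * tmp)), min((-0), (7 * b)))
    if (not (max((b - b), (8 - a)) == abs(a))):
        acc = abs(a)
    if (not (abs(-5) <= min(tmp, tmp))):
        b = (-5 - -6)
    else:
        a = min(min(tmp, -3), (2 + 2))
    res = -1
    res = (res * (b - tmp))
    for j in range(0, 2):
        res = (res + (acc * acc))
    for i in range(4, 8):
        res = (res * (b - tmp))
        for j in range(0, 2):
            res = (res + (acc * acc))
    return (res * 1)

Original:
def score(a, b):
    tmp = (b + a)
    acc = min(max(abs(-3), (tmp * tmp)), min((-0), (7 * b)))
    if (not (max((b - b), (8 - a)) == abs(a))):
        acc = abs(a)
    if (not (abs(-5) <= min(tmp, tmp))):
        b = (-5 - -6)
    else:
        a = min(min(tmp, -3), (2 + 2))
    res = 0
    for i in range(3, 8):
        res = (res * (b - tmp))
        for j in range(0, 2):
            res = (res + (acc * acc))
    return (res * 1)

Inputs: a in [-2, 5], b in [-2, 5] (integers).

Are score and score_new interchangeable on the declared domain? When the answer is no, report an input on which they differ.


Consider the input a=-2, b=-2.
score: tmp = -4; acc = -14; (not (max((b - b), (8 - a)) == abs(a))) -> true; acc = 2; (not (abs(-5) <= min(tmp, tmp))) -> true; b = 1; res = 0; [i=3]; res = 0; [j=0]; res = 4; [j=1]; res = 8; [i=4]; res = 40; [j=0]; res = 44; [j=1]; res = 48; [i=5]; res = 240; [j=0]; res = 244; [j=1]; res = 248; [i=6]; res = 1240; [j=0]; res = 1244; [j=1]; res = 1248; [i=7]; res = 6240; [j=0]; res = 6244; [j=1]; res = 6248; return 6248
score_new: tmp = -4; acc = -14; (not (max((b - b), (8 - a)) == abs(a))) -> true; acc = 2; (not (abs(-5) <= min(tmp, tmp))) -> true; b = 1; res = -1; res = -5; [j=0]; res = -1; [j=1]; res = 3; [i=4]; res = 15; [j=0]; res = 19; [j=1]; res = 23; [i=5]; res = 115; [j=0]; res = 119; [j=1]; res = 123; [i=6]; res = 615; [j=0]; res = 619; [j=1]; res = 623; [i=7]; res = 3115; [j=0]; res = 3119; [j=1]; res = 3123; return 3123
6248 != 3123, so the rewrite changes behavior.
verdict: not equivalent; witness: a=-2, b=-2


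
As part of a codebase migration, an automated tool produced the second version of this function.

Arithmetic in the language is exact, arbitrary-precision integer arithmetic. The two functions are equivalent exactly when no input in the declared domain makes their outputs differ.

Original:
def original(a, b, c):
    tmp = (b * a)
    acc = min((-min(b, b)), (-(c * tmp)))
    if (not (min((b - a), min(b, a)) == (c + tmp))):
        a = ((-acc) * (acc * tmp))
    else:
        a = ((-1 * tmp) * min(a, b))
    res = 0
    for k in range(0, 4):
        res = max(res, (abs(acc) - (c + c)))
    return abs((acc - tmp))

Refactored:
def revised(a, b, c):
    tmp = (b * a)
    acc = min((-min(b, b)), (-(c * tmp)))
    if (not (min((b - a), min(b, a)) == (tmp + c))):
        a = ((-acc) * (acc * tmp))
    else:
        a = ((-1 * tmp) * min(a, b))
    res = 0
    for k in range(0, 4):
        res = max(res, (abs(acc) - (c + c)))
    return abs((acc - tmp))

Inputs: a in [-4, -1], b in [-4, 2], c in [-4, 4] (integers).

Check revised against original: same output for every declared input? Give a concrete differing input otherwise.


The two are interchangeable: same computation, different form, and every declared input agrees.
Spot check at a=-4, b=0, c=3 — original: tmp := 0 | acc := 0 | (not (min((b - a), min(b, a)) == (c + tmp))): true | a := 0 | res := 0 | iter k=0: | res := 0 | iter k=1: | res := 0 | iter k=2: | res := 0 | iter k=3: | res := 0 | result 0. revised: tmp := 0 | acc := 0 | (not (min((b - a), min(b, a)) == (tmp + c))): true | a := 0 | res := 0 | iter k=0: | res := 0 | iter k=1: | res := 0 | iter k=2: | res := 0 | iter k=3: | res := 0 | result 0. Both give 0.
Checked all 252 inputs in the declared domain: the outputs agree on every one.
verdict: equivalent


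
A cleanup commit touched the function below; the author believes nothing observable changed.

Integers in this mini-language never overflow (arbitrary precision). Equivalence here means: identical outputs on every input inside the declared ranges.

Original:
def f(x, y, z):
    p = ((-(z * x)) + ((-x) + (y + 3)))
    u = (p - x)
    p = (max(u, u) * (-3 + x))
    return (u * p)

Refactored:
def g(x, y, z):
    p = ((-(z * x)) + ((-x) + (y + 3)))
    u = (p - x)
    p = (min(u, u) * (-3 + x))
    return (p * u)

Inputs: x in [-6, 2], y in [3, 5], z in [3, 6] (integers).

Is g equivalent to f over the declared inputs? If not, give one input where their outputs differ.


Equivalent. The suspicious edit (`max(u, u)` became `min(u, u)`) never changes the result for any input inside the declared domain.
An exhaustive pass over the 108 declared inputs shows identical outputs.
As a probe, take x=0, y=4, z=6: f runs p = 7; u = 7; p = -21; return -147; g runs p = 7; u = 7; p = -21; return -147; both end at -147.
verdict: equivalent


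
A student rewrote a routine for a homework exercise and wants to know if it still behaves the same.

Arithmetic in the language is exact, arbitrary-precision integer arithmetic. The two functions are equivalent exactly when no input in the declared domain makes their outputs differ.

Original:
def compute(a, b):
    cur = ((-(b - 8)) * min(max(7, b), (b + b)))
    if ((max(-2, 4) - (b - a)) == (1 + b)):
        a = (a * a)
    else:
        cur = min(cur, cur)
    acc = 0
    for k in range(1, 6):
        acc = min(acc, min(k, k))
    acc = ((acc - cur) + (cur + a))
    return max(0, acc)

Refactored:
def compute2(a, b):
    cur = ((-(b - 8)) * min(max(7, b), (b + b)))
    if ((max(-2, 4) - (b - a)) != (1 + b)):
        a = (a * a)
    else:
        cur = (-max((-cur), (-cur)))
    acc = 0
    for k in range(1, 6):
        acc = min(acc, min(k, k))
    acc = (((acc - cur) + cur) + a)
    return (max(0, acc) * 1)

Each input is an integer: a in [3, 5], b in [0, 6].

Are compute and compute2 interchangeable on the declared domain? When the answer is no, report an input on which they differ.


These are not equivalent — on a=3, b=0 the outputs split (3 vs 9).
compute: cur = 0; ((max(-2, 4) - (b - a)) == (1 + b)) -> false; cur = 0; acc = 0; [k=1]; acc = 0; [k=2]; acc = 0; [k=3]; acc = 0; [k=4]; acc = 0; [k=5]; acc = 0; acc = 3; return 3
compute2: cur = 0; ((max(-2, 4) - (b - a)) != (1 + b)) -> true; a = 9; acc = 0; [k=1]; acc = 0; [k=2]; acc = 0; [k=3]; acc = 0; [k=4]; acc = 0; [k=5]; acc = 0; acc = 9; return 9
verdict: not equivalent; witness: a=3, b=0


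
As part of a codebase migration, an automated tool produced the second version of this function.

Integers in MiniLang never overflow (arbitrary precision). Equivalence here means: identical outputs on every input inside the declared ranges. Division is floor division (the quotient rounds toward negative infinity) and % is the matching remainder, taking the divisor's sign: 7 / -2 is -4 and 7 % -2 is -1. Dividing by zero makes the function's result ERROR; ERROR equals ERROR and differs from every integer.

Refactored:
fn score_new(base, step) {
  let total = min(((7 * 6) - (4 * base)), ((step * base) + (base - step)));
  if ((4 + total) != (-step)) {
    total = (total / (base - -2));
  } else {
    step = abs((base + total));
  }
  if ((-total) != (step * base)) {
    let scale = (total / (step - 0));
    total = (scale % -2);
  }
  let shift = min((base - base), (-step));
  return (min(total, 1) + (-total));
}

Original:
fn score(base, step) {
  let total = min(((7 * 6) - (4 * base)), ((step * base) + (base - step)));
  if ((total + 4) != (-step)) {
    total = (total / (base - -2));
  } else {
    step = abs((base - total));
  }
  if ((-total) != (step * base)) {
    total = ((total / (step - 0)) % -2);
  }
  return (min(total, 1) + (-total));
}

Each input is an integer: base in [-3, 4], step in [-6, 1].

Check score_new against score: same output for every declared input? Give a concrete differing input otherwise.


There is a counterexample at base=1, step=-5: ERROR on one side, 0 on the other.
score: total := 1 | ((total + 4) != (-step)): false | step := 0 | ((-total) != (step * base)): true | divide-by-zero, output ERROR
score_new: total := 1 | ((4 + total) != (-step)): false | step := 2 | ((-total) != (step * base)): true | scale := 0 | total := 0 | shift := -2 | result 0
verdict: not equivalent; witness: base=1, step=-5


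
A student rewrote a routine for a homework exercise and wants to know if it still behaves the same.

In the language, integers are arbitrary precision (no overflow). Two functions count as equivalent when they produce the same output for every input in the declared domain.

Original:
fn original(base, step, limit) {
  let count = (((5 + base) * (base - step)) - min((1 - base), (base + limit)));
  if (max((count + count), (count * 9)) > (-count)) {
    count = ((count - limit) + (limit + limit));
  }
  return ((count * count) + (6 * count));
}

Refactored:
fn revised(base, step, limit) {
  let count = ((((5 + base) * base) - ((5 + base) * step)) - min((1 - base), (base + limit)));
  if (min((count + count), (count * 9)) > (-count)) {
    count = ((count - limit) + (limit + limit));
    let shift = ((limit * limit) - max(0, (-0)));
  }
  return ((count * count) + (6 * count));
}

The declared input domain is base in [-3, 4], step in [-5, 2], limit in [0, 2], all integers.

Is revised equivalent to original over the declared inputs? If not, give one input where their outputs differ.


The edit looks behavioral (`max((count + count), (count * 9))` became `min((count + count), (count * 9))`), but over these ranges it never changes the outcome.
Spot check at base=-3, step=1, limit=1 — original: count := -6 | (max((count + count), (count * 9)) > (-count)): false | result 0. revised: count := -6 | (min((count + count), (count * 9)) > (-count)): false | result 0. Both give 0.
An exhaustive pass over the 192 declared inputs shows identical outputs.
verdict: equivalent


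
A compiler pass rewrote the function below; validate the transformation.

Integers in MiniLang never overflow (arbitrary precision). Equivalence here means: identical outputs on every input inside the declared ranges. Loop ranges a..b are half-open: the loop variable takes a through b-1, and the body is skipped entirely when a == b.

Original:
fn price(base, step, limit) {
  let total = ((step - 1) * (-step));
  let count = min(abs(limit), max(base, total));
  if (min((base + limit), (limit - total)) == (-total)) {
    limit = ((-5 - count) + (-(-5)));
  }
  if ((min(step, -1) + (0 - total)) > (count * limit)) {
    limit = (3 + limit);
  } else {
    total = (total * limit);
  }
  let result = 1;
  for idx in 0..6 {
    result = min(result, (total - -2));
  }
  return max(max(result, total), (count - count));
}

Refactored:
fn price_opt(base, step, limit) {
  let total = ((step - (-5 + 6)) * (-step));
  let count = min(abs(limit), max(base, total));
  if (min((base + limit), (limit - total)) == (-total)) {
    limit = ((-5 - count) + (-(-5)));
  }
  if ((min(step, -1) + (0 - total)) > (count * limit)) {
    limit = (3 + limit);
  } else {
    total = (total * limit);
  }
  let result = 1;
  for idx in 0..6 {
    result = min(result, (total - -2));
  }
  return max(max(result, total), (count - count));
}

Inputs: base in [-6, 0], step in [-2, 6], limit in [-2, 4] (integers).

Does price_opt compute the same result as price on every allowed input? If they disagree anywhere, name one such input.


Side by side, the visible changes include: constant usage differs, plus arithmetic usage differs.
Tracing base=-3, step=4, limit=0: price: total = -12; count = -3; (min((base + limit), (limit - total)) == (-total)) -> false; ((min(step, -1) + (0 - total)) > (count * limit)) -> true; limit = 3; result = 1; [idx=0]; result = -10; [idx=1]; result = -10; [idx=2]; result = -10; [idx=3]; result = -10; [idx=4]; result = -10; [idx=5]; result = -10; return 0 | price_opt: total = -12; count = -3; (min((base + limit), (limit - total)) == (-total)) -> false; ((min(step, -1) + (0 - total)) > (count * limit)) -> true; limit = 3; result = 1; [idx=0]; result = -10; [idx=1]; result = -10; [idx=2]; result = -10; [idx=3]; result = -10; [idx=4]; result = -10; [idx=5]; result = -10; return 0 — matching result 0.
Sweeping the whole domain (441 inputs) finds no disagreement.
verdict: equivalent


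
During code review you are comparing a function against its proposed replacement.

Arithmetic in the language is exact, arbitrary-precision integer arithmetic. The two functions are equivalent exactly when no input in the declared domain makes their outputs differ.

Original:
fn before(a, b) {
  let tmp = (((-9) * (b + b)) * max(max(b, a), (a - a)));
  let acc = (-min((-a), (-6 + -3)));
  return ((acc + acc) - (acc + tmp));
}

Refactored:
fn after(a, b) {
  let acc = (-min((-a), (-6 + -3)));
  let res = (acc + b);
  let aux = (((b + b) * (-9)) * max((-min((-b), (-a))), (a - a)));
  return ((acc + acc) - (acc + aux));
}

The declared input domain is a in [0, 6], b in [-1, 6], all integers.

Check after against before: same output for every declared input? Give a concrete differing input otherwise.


Beyond behavior-preserving changes, the revision adds an assignment to `res` whose value nothing reads; all 56 inputs agree.
verdict: equivalent


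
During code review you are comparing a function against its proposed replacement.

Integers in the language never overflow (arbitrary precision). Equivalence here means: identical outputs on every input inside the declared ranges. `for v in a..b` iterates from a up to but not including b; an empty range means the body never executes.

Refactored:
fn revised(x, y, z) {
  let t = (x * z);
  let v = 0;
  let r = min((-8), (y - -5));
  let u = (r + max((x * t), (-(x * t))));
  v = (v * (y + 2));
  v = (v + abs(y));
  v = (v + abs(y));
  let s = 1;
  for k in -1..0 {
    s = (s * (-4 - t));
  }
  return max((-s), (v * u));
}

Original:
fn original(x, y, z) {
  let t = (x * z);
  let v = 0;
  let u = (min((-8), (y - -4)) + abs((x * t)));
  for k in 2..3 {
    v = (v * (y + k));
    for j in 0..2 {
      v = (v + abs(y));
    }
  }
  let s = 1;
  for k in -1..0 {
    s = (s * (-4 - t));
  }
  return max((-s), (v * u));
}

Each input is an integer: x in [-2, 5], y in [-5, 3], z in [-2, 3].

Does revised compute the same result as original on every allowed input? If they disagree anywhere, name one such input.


The edit looks behavioral (`-4` became `-5`), but over these ranges it never changes the outcome; all 432 inputs agree.
verdict: equivalent


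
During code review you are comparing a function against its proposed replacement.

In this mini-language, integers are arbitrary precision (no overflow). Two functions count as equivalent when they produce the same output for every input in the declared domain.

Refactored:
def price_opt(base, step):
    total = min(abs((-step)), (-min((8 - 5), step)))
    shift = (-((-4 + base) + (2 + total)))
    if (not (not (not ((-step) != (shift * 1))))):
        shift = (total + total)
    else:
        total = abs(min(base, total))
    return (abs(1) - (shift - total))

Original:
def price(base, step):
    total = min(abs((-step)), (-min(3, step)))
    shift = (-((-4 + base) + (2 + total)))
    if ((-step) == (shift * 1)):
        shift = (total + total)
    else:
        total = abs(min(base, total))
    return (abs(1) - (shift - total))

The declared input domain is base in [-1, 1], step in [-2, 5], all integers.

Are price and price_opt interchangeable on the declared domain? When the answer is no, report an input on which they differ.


The two versions differ — the changes include arithmetic usage differs, and constant usage differs, and comparison usage differs, and boolean connective usage differs.
One worked example (base=0, step=3) — price: total = -3; shift = 5; ((-step) == (shift * 1)) -> false; total = 3; return -1; price_opt: total = -3; shift = 5; (not (not (not ((-step) != (shift * 1))))) -> false; total = 3; return -1; agreement on -1.
An exhaustive pass over the 24 declared inputs shows identical outputs.
verdict: equivalent
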